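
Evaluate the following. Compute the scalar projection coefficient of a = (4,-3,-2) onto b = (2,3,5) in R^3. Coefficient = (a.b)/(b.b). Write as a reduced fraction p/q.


Projection coefficient = (a . b) / (b . b)
a . b = 4*2 + (-3)*3 + (-2)*5
= 8 + (-9) + (-10) = -11
b . b = 2^2 + 3^2 + 5^2
= 4 + 9 + 25 = 38
Coefficient = -11/38
In lowest terms: -11/38


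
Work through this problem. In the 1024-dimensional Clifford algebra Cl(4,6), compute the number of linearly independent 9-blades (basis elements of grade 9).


Number of grade-k basis blades in Cl(p,q) with n = p + q is C(n, k).
n = 4 + 6 = 10
C(10, 9) = 10! / (9! * 1!)
= 3628800 / (362880 * 1)
= 10


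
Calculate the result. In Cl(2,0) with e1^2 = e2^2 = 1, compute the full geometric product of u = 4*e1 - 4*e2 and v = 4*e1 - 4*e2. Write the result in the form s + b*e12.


Expand: (4*e1 - 4*e2)(4*e1 - 4*e2)
= 4*4*e1e1 + 4*(-4)*e1e2 + (-4)*4*e2e1 + (-4)*(-4)*e2e2
Using e1^2 = e2^2 = 1, e2e1 = -e1e2:
Scalar part s = 4*4 + (-4)*(-4) = 16 + 16 = 32
Bivector part b = 4*(-4) - (-4)*4 = -16 - (-16) = 0
uv = 32 + 0*e12


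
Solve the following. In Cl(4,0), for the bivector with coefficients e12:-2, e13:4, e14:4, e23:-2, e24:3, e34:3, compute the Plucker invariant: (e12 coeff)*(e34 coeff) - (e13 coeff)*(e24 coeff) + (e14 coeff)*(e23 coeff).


Plucker relation: af - be + cd
a*f = (-2)*3 = -6
b*e = 4*3 = 12
c*d = 4*(-2) = -8
af - be + cd = -6 - 12 + (-8)
= -26


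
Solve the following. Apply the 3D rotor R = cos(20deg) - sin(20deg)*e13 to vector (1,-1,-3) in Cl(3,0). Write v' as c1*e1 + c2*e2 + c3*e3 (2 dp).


Rotor R = cos(20deg) - sin(20deg)*e13
Rotation angle theta = 2 * 20 = 40 degrees in the e13 plane (e1 -> e3).
The component perpendicular to the plane (e2) is invariant: v'_2 = v2 = -1.00
cos(40deg) = 0.7660, sin(40deg) = 0.6428
v'_1 = v1*cos(theta) - v3*sin(theta) = 1*0.7660 - (-3)*0.6428 = 2.69
v'_3 = v1*sin(theta) + v3*cos(theta) = 1*0.6428 + (-3)*0.7660 = -1.66
v' = 2.69*e1 - 1.00*e2 - 1.66*e3


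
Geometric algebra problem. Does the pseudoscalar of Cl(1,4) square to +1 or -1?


The pseudoscalar I = e1...e_n (product of all n generators) of Cl(p,q) satisfies I^2 = (-1)^(q + n(n-1)/2).
p = 1, q = 4, n = p + q = 5
n(n-1)/2 = 5 * 4 / 2 = 10
Exponent = q + n(n-1)/2 = 4 + 10 = 14
I^2 = (-1)^14 = +1


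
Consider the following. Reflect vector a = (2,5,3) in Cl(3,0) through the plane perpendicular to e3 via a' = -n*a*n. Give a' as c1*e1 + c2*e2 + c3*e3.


Reflection formula: a' = -n*a*n, with n = e3 (unit vector, n^2 = 1).
For reflection through hyperplane perp to e3:
The component along e3 flips sign, others stay.
a = (2, 5, 3)
a' = (2, 5, -3)
a' = 2*e1 + 5*e2 - 3*e3


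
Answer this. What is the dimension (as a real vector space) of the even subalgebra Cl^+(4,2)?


Even subalgebra dimension = 2^(n-1)
n = 4 + 2 = 6
2^(6 - 1) = 2^5 = 32
Verification: sum of C(6,k) for even k = 1 + 15 + 15 + 1 = 32
Result = 32


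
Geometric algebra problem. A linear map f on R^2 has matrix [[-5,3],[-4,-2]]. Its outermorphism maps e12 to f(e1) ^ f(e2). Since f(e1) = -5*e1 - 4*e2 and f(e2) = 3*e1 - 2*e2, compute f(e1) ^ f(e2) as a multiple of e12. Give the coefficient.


The outermorphism of a linear map f sends e1^e2 to f(e1)^f(e2).
f(e1) = -5*e1 - 4*e2
f(e2) = 3*e1 - 2*e2
f(e1) ^ f(e2) = (-5*e1 - 4*e2) ^ (3*e1 - 2*e2)
= (-5)*(-2)*e12 + (-4)*3*e21
= (10 - (-12))*e12
= 22*e12
Coefficient = 22


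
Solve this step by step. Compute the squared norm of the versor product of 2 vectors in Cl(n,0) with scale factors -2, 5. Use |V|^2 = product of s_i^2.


Each vector v_i has |v_i|^2 = s_i^2
Squared scales: (-2)^2 = 4, 5^2 = 25
|V|^2 = 4 * 25
= 100


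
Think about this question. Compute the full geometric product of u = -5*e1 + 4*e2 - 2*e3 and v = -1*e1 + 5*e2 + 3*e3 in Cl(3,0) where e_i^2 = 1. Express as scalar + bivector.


In Cl(3,0): e_i^2 = 1, e_ie_j = -e_je_i for i != j.
Scalar part = u . v = (-5)*(-1) + 4*5 + (-2)*3
= 5 + 20 + (-6) = 19
e12 coeff = (-5)*5 - 4*(-1) = -25 - (-4) = -21
e13 coeff = (-5)*3 - (-2)*(-1) = -15 - 2 = -17
e23 coeff = 4*3 - (-2)*5 = 12 - (-10) = 22
uv = 19 - 21*e12 - 17*e13 + 22*e23


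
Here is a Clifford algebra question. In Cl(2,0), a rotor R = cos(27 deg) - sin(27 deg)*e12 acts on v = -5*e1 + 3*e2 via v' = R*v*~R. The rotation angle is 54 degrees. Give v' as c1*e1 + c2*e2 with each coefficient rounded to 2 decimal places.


Rotor R = cos(27deg) - sin(27deg)*e12
Rotation angle theta = 2 * 27 = 54 degrees
v' = R*v*~R rotates v by theta.
cos(54deg) = 0.5878, sin(54deg) = 0.8090
v'_1 = -5*cos(54deg) - 3*sin(54deg)
= -5*0.5878 - 3*0.8090
= -5.37
v'_2 = -5*sin(54deg) + 3*cos(54deg)
= -5*0.8090 + 3*0.5878
= -2.28
v' = -5.37*e1 - 2.28*e2


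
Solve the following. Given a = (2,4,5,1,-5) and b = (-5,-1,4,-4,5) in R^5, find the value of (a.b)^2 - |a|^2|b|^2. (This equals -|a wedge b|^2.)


a . b = 2*(-5) + 4*(-1) + 5*4 + 1*(-4) + (-5)*5
= -10 + (-4) + 20 + (-4) + (-25) = -23
|a|^2 = 2^2 + 4^2 + 5^2 + 1^2 + (-5)^2 = 71
|b|^2 = (-5)^2 + (-1)^2 + 4^2 + (-4)^2 + 5^2 = 83
(a.b)^2 = (-23)^2 = 529
|a|^2 * |b|^2 = 71 * 83 = 5893
Result = 529 - 5893 = -5364


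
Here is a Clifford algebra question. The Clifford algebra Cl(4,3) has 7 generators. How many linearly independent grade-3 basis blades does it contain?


Number of grade-k basis blades in Cl(p,q) with n = p + q is C(n, k).
n = 4 + 3 = 7
C(7, 3) = 7! / (3! * 4!)
= 5040 / (6 * 24)
= 35


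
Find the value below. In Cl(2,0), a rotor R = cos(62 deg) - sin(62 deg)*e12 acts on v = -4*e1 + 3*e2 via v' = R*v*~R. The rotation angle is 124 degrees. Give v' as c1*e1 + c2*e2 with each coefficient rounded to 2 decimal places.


Rotor R = cos(62deg) - sin(62deg)*e12
Rotation angle theta = 2 * 62 = 124 degrees
v' = R*v*~R rotates v by theta.
cos(124deg) = -0.5592, sin(124deg) = 0.8290
v'_1 = -4*cos(124deg) - 3*sin(124deg)
= -4*(-0.5592) - 3*0.8290
= -0.25
v'_2 = -4*sin(124deg) + 3*cos(124deg)
= -4*0.8290 + 3*(-0.5592)
= -4.99
v' = -0.25*e1 - 4.99*e2


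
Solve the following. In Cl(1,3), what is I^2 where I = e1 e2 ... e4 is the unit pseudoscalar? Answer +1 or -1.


The pseudoscalar I = e1...e_n (product of all n generators) of Cl(p,q) satisfies I^2 = (-1)^(q + n(n-1)/2).
p = 1, q = 3, n = p + q = 4
n(n-1)/2 = 4 * 3 / 2 = 6
Exponent = q + n(n-1)/2 = 3 + 6 = 9
I^2 = (-1)^9 = -1


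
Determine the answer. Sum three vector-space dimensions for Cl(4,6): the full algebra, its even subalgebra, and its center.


n = 4 + 6 = 10
Total dim = 2^10 = 1024
Even subalgebra dim = 2^9 = 512
n is even, so center dim = 1
Sum = 1024 + 512 + 1 = 1537


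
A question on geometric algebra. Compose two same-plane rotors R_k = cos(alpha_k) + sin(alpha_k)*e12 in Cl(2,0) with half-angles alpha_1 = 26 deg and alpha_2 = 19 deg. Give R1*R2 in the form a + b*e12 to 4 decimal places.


Same-plane rotors commute and their half-angles add:
R1*R2 = cos(a1 + a2) + sin(a1 + a2)*e12.
a1 + a2 = 26 + 19 = 45 deg
cos(45 deg) = 0.7071
sin(45 deg) = 0.7071
R1*R2 = 0.7071 + 0.7071*e12


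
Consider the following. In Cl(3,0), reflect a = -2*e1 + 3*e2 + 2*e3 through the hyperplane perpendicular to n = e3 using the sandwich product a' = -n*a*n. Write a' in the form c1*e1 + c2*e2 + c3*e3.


Reflection formula: a' = -n*a*n, with n = e3 (unit vector, n^2 = 1).
For reflection through hyperplane perp to e3:
The component along e3 flips sign, others stay.
a = (-2, 3, 2)
a' = (-2, 3, -2)
a' = -2*e1 + 3*e2 - 2*e3


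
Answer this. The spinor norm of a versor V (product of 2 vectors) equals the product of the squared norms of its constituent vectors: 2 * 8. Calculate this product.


Spinor norm N(V) = |v1|^2 * |v2|^2 * ... * |v2|^2
= 2 * 8
Running product: 2, 16
N(V) = 16


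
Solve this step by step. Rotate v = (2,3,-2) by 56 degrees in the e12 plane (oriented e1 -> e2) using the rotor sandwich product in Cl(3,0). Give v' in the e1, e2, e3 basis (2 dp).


Rotor R = cos(28deg) - sin(28deg)*e12
Rotation angle theta = 2 * 28 = 56 degrees in the e12 plane (e1 -> e2).
The component perpendicular to the plane (e3) is invariant: v'_3 = v3 = -2.00
cos(56deg) = 0.5592, sin(56deg) = 0.8290
v'_1 = v1*cos(theta) - v2*sin(theta) = 2*0.5592 - 3*0.8290 = -1.37
v'_2 = v1*sin(theta) + v2*cos(theta) = 2*0.8290 + 3*0.5592 = 3.34
v' = -1.37*e1 + 3.34*e2 - 2.00*e3


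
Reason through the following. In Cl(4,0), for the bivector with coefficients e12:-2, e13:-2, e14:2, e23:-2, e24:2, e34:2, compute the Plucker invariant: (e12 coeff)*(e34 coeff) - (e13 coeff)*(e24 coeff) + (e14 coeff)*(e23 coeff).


Plucker relation: af - be + cd
a*f = (-2)*2 = -4
b*e = (-2)*2 = -4
c*d = 2*(-2) = -4
af - be + cd = -4 - (-4) + (-4)
= -4


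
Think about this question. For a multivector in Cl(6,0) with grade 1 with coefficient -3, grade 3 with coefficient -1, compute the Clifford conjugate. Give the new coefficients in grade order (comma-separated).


Clifford conjugate sign for grade k: (-1)^(k(k+1)/2)
Grade 1: (-1)^(1*2/2) = (-1)^1 = -1, coeff -3 -> 3
Grade 3: (-1)^(3*4/2) = (-1)^6 = 1, coeff -1 -> -1
Conjugated coefficients: 3, -1


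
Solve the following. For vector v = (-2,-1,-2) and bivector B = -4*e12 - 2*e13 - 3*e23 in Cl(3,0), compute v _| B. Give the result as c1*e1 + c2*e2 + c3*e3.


Left contraction v _| B = <vB>_1 (grade-1 part of the geometric product vB).
Using e1_|e12 = e2, e2_|e12 = -e1, e1_|e13 = e3, e3_|e13 = -e1, e2_|e23 = e3, e3_|e23 = -e2:
e1 coeff: -v2*b12 - v3*b13 = -(-1)*(-4) - (-2)*(-2) = -8
e2 coeff: v1*b12 - v3*b23 = (-2)*(-4) - (-2)*(-3) = 2
e3 coeff: v1*b13 + v2*b23 = (-2)*(-2) + (-1)*(-3) = 7
v _| B = -8*e1 + 2*e2 + 7*e3


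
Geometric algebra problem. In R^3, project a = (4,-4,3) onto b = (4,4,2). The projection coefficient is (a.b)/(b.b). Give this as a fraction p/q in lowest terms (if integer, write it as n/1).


Projection coefficient = (a . b) / (b . b)
a . b = 4*4 + (-4)*4 + 3*2
= 16 + (-16) + 6 = 6
b . b = 4^2 + 4^2 + 2^2
= 16 + 16 + 4 = 36
Coefficient = 6/36
In lowest terms: 1/6


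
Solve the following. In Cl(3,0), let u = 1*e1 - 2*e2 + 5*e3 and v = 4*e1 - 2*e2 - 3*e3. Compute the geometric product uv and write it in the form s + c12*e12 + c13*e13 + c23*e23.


In Cl(3,0): e_i^2 = 1, e_ie_j = -e_je_i for i != j.
Scalar part = u . v = 1*4 + (-2)*(-2) + 5*(-3)
= 4 + 4 + (-15) = -7
e12 coeff = 1*(-2) - (-2)*4 = -2 - (-8) = 6
e13 coeff = 1*(-3) - 5*4 = -3 - 20 = -23
e23 coeff = (-2)*(-3) - 5*(-2) = 6 - (-10) = 16
uv = -7 + 6*e12 - 23*e13 + 16*e23


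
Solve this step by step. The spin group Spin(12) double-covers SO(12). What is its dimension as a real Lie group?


Spin(n) double-covers SO(n); both have Lie algebra so(n) of dimension n(n-1)/2.
n = 12
n(n-1) = 12 * 11 = 132
dim Spin(12) = 132/2 = 66


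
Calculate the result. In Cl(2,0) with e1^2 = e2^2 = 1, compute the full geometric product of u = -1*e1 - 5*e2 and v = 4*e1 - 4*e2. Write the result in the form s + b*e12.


Expand: (-1*e1 - 5*e2)(4*e1 - 4*e2)
= (-1)*4*e1e1 + (-1)*(-4)*e1e2 + (-5)*4*e2e1 + (-5)*(-4)*e2e2
Using e1^2 = e2^2 = 1, e2e1 = -e1e2:
Scalar part s = (-1)*4 + (-5)*(-4) = -4 + 20 = 16
Bivector part b = (-1)*(-4) - (-5)*4 = 4 - (-20) = 24
uv = 16 + 24*e12


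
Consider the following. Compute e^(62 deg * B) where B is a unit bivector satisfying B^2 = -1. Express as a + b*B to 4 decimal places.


For a unit bivector B with B^2 = -1, the exponential series gives
e^(theta*B) = cos(theta) + sin(theta)*B (the GA analogue of Euler's formula).
theta = 62 degrees = 1.082104 rad
cos(62 deg) = 0.4695
sin(62 deg) = 0.8829
exp(theta*B) = 0.4695 + 0.8829*B


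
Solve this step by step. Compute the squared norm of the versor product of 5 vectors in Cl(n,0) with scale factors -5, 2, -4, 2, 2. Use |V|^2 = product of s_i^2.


Each vector v_i has |v_i|^2 = s_i^2
Squared scales: (-5)^2 = 25, 2^2 = 4, (-4)^2 = 16, 2^2 = 4, 2^2 = 4
|V|^2 = 25 * 4 * 16 * 4 * 4
= 25600


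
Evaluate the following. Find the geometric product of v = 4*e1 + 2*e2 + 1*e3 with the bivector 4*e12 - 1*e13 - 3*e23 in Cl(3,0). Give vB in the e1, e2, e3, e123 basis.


vB has grade-1 (vector) and grade-3 (trivector) parts: vB = (v _| B) + (v ^ B).
Vector part <vB>_1:
  e1: -v2*b12 - v3*b13 = -(2)*(4) - (1)*(-1) = -7
  e2: v1*b12 - v3*b23 = (4)*(4) - (1)*(-3) = 19
  e3: v1*b13 + v2*b23 = (4)*(-1) + (2)*(-3) = -10
Trivector part <vB>_3:
  e123: v1*b23 - v2*b13 + v3*b12 = (4)*(-3) - (2)*(-1) + (1)*(4) = -6
vB = -7*e1 + 19*e2 - 10*e3 - 6*e123


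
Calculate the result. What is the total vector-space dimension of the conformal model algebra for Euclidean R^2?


The conformal model of R^2 uses Cl(3,1): the 2 Euclidean generators plus two extra orthogonal generators e+ (e+^2 = +1) and e- (e-^2 = -1), from which the null vectors e0, einf are built.
Number of generators m = 2 + 2 = 4.
dim Cl(p,q) = 2^m = 2^4 = 16


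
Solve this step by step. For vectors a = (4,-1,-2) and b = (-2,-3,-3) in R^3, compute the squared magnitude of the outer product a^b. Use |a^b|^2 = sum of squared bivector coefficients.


a wedge b = (a1*b2 - a2*b1)*e12 + (a1*b3 - a3*b1)*e13 + (a2*b3 - a3*b2)*e23
e12 coeff: 4*(-3) - (-1)*(-2) = -12 - 2 = -14
e13 coeff: 4*(-3) - (-2)*(-2) = -12 - 4 = -16
e23 coeff: (-1)*(-3) - (-2)*(-3) = 3 - 6 = -3
|a wedge b|^2 = (-14)^2 + (-16)^2 + (-3)^2
= 196 + 256 + 9
= 461


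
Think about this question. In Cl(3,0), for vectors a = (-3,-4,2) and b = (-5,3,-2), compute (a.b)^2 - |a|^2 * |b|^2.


a . b = (-3)*(-5) + (-4)*3 + 2*(-2)
= 15 + (-12) + (-4) = -1
|a|^2 = (-3)^2 + (-4)^2 + 2^2 = 29
|b|^2 = (-5)^2 + 3^2 + (-2)^2 = 38
(a.b)^2 = (-1)^2 = 1
|a|^2 * |b|^2 = 29 * 38 = 1102
Result = 1 - 1102 = -1101


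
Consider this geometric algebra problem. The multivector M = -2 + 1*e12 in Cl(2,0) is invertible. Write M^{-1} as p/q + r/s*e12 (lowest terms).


M = -2 + 1*e12, where e12^2 = -1.
Since M commutes with its reverse ~M = a - b*e12, M * ~M = a^2 - b^2*e12^2 = a^2 + b^2.
So M^{-1} = ~M / (a^2 + b^2) = (a - b*e12)/(a^2 + b^2).
a^2 + b^2 = 4 + 1 = 5
Scalar part = -2/5 = -2/5
Bivector coeff = -1/5 = -1/5
M^{-1} = -2/5 - 1/5*e12


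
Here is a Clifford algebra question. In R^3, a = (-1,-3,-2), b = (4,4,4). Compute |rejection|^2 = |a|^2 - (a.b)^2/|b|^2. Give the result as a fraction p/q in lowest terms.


|a|^2 = (-1)^2 + (-3)^2 + (-2)^2 = 14
|b|^2 = 4^2 + 4^2 + 4^2 = 48
a . b = (-1)*4 + (-3)*4 + (-2)*4 = -24
(a.b)^2 = (-24)^2 = 576
|rej|^2 = 14 - 576/48
= (672 - 576)/48
= 96/48
In lowest terms: 2/1


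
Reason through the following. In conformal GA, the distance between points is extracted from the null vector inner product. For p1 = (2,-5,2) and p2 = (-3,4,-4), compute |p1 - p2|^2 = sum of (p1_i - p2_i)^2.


p1 - p2 = (5, -9, 6)
|p1 - p2|^2 = 5^2 + (-9)^2 + 6^2
= 25 + 81 + 36
= 142


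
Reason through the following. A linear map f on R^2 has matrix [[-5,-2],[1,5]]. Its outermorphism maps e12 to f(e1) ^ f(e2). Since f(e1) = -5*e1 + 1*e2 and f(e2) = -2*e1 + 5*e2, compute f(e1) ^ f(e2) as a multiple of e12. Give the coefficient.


The outermorphism of a linear map f sends e1^e2 to f(e1)^f(e2).
f(e1) = -5*e1 + 1*e2
f(e2) = -2*e1 + 5*e2
f(e1) ^ f(e2) = (-5*e1 + 1*e2) ^ (-2*e1 + 5*e2)
= (-5)*5*e12 + 1*(-2)*e21
= (-25 - (-2))*e12
= -23*e12
Coefficient = -23


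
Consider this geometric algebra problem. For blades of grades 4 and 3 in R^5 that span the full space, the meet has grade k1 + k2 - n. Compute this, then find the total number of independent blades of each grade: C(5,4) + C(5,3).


Meet grade = grade(A) + grade(B) - n
= 4 + 3 - 5 = 2
C(5,4) = 5
C(5,3) = 10
dim_A + dim_B = 5 + 10 = 15


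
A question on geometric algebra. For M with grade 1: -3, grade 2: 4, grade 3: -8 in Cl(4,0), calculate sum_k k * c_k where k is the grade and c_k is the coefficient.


Grade-weighted sum = sum of grade_k * coefficient_k
1*(-3) = -3
2*4 = 8
3*(-8) = -24
Total = -3 + 8 + (-24) = -19


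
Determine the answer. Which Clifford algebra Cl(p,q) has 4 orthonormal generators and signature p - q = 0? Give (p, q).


We need p + q = 4 and p - q = 0.
Adding: 2p = 4 + 0 = 4, so p = 2.
Then q = 4 - 2 = 2.
(p, q) = (2, 2)


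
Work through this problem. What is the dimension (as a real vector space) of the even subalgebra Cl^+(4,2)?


Even subalgebra dimension = 2^(n-1)
n = 4 + 2 = 6
2^(6 - 1) = 2^5 = 32
Verification: sum of C(6,k) for even k = 1 + 15 + 15 + 1 = 32
Result = 32


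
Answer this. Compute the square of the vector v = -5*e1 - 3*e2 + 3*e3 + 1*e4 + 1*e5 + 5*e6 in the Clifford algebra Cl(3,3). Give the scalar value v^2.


v^2 = sum of c_i^2 * e_i^2
Positive signature terms (e_i^2 = +1): (-5)^2 + (-3)^2 + 3^2 = 43
Negative signature terms (e_j^2 = -1): 1^2 + 1^2 + 5^2 = 27
v^2 = 43 - 27 = 16


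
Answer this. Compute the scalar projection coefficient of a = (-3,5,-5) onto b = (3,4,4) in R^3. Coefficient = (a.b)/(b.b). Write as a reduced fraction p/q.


Projection coefficient = (a . b) / (b . b)
a . b = (-3)*3 + 5*4 + (-5)*4
= -9 + 20 + (-20) = -9
b . b = 3^2 + 4^2 + 4^2
= 9 + 16 + 16 = 41
Coefficient = -9/41
In lowest terms: -9/41


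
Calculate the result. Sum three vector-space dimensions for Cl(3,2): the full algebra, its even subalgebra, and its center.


n = 3 + 2 = 5
Total dim = 2^5 = 32
Even subalgebra dim = 2^4 = 16
n is odd, so center dim = 2
Sum = 32 + 16 + 2 = 50


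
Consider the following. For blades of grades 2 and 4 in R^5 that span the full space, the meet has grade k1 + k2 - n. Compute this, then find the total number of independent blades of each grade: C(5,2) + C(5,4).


Meet grade = grade(A) + grade(B) - n
= 2 + 4 - 5 = 1
C(5,2) = 10
C(5,4) = 5
dim_A + dim_B = 10 + 5 = 15


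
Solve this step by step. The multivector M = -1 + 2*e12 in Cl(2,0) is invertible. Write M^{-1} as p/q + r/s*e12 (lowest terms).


M = -1 + 2*e12, where e12^2 = -1.
Since M commutes with its reverse ~M = a - b*e12, M * ~M = a^2 - b^2*e12^2 = a^2 + b^2.
So M^{-1} = ~M / (a^2 + b^2) = (a - b*e12)/(a^2 + b^2).
a^2 + b^2 = 1 + 4 = 5
Scalar part = -1/5 = -1/5
Bivector coeff = -2/5 = -2/5
M^{-1} = -1/5 - 2/5*e12


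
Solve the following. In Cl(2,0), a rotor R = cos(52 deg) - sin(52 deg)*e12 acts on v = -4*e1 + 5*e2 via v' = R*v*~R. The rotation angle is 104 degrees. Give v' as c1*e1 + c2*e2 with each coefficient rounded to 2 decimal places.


Rotor R = cos(52deg) - sin(52deg)*e12
Rotation angle theta = 2 * 52 = 104 degrees
v' = R*v*~R rotates v by theta.
cos(104deg) = -0.2419, sin(104deg) = 0.9703
v'_1 = -4*cos(104deg) - 5*sin(104deg)
= -4*(-0.2419) - 5*0.9703
= -3.88
v'_2 = -4*sin(104deg) + 5*cos(104deg)
= -4*0.9703 + 5*(-0.2419)
= -5.09
v' = -3.88*e1 - 5.09*e2


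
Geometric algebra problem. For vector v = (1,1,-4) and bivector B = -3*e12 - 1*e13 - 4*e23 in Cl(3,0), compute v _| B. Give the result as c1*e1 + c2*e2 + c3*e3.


Left contraction v _| B = <vB>_1 (grade-1 part of the geometric product vB).
Using e1_|e12 = e2, e2_|e12 = -e1, e1_|e13 = e3, e3_|e13 = -e1, e2_|e23 = e3, e3_|e23 = -e2:
e1 coeff: -v2*b12 - v3*b13 = -(1)*(-3) - (-4)*(-1) = -1
e2 coeff: v1*b12 - v3*b23 = (1)*(-3) - (-4)*(-4) = -19
e3 coeff: v1*b13 + v2*b23 = (1)*(-1) + (1)*(-4) = -5
v _| B = -1*e1 - 19*e2 - 5*e3


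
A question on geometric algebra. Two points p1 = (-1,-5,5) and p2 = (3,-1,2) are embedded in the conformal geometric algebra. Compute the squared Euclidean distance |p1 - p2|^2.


p1 - p2 = (-4, -4, 3)
|p1 - p2|^2 = (-4)^2 + (-4)^2 + 3^2
= 16 + 16 + 9
= 41


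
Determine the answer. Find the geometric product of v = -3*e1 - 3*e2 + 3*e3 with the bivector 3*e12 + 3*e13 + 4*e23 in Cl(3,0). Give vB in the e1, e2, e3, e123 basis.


vB has grade-1 (vector) and grade-3 (trivector) parts: vB = (v _| B) + (v ^ B).
Vector part <vB>_1:
  e1: -v2*b12 - v3*b13 = -(-3)*(3) - (3)*(3) = 0
  e2: v1*b12 - v3*b23 = (-3)*(3) - (3)*(4) = -21
  e3: v1*b13 + v2*b23 = (-3)*(3) + (-3)*(4) = -21
Trivector part <vB>_3:
  e123: v1*b23 - v2*b13 + v3*b12 = (-3)*(4) - (-3)*(3) + (3)*(3) = 6
vB = 0*e1 - 21*e2 - 21*e3 + 6*e123


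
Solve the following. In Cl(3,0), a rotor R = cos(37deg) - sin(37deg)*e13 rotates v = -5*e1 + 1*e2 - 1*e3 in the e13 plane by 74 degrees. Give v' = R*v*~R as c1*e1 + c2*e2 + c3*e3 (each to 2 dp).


Rotor R = cos(37deg) - sin(37deg)*e13
Rotation angle theta = 2 * 37 = 74 degrees in the e13 plane (e1 -> e3).
The component perpendicular to the plane (e2) is invariant: v'_2 = v2 = 1.00
cos(74deg) = 0.2756, sin(74deg) = 0.9613
v'_1 = v1*cos(theta) - v3*sin(theta) = -5*0.2756 - (-1)*0.9613 = -0.42
v'_3 = v1*sin(theta) + v3*cos(theta) = -5*0.9613 + (-1)*0.2756 = -5.08
v' = -0.42*e1 + 1.00*e2 - 5.08*e3


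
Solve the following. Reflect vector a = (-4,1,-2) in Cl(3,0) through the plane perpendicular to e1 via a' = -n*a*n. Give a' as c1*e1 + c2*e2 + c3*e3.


Reflection formula: a' = -n*a*n, with n = e1 (unit vector, n^2 = 1).
For reflection through hyperplane perp to e1:
The component along e1 flips sign, others stay.
a = (-4, 1, -2)
a' = (4, 1, -2)
a' = 4*e1 + 1*e2 - 2*e3


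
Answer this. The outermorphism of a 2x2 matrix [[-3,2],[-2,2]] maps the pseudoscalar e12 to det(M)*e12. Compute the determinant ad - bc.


The outermorphism of a linear map f sends e1^e2 to f(e1)^f(e2).
f(e1) = -3*e1 - 2*e2
f(e2) = 2*e1 + 2*e2
f(e1) ^ f(e2) = (-3*e1 - 2*e2) ^ (2*e1 + 2*e2)
= (-3)*2*e12 + (-2)*2*e21
= (-6 - (-4))*e12
= -2*e12
Coefficient = -2


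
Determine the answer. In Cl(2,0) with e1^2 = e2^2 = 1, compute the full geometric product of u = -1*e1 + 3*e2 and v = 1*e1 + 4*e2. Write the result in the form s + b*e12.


Expand: (-1*e1 + 3*e2)(1*e1 + 4*e2)
= (-1)*1*e1e1 + (-1)*4*e1e2 + 3*1*e2e1 + 3*4*e2e2
Using e1^2 = e2^2 = 1, e2e1 = -e1e2:
Scalar part s = (-1)*1 + 3*4 = -1 + 12 = 11
Bivector part b = (-1)*4 - 3*1 = -4 - 3 = -7
uv = 11 - 7*e12


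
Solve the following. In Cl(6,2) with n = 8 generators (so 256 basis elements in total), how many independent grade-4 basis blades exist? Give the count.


Number of grade-k basis blades in Cl(p,q) with n = p + q is C(n, k).
n = 6 + 2 = 8
C(8, 4) = 8! / (4! * 4!)
= 40320 / (24 * 24)
= 70


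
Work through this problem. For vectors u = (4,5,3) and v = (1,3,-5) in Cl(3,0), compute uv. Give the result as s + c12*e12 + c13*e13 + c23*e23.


In Cl(3,0): e_i^2 = 1, e_ie_j = -e_je_i for i != j.
Scalar part = u . v = 4*1 + 5*3 + 3*(-5)
= 4 + 15 + (-15) = 4
e12 coeff = 4*3 - 5*1 = 12 - 5 = 7
e13 coeff = 4*(-5) - 3*1 = -20 - 3 = -23
e23 coeff = 5*(-5) - 3*3 = -25 - 9 = -34
uv = 4 + 7*e12 - 23*e13 - 34*e23


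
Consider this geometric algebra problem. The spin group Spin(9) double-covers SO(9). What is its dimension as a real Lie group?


Spin(n) double-covers SO(n); both have Lie algebra so(n) of dimension n(n-1)/2.
n = 9
n(n-1) = 9 * 8 = 72
dim Spin(9) = 72/2 = 36


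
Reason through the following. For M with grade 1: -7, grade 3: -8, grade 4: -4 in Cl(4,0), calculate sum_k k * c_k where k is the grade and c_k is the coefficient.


Grade-weighted sum = sum of grade_k * coefficient_k
1*(-7) = -7
3*(-8) = -24
4*(-4) = -16
Total = -7 + (-24) + (-16) = -47


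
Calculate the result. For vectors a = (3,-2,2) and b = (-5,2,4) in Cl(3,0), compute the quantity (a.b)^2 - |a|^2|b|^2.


a . b = 3*(-5) + (-2)*2 + 2*4
= -15 + (-4) + 8 = -11
|a|^2 = 3^2 + (-2)^2 + 2^2 = 17
|b|^2 = (-5)^2 + 2^2 + 4^2 = 45
(a.b)^2 = (-11)^2 = 121
|a|^2 * |b|^2 = 17 * 45 = 765
Result = 121 - 765 = -644


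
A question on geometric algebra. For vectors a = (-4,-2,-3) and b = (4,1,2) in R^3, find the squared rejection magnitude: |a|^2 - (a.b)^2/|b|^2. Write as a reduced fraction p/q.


|a|^2 = (-4)^2 + (-2)^2 + (-3)^2 = 29
|b|^2 = 4^2 + 1^2 + 2^2 = 21
a . b = (-4)*4 + (-2)*1 + (-3)*2 = -24
(a.b)^2 = (-24)^2 = 576
|rej|^2 = 29 - 576/21
= (609 - 576)/21
= 33/21
In lowest terms: 11/7


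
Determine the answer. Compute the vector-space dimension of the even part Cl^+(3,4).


Even subalgebra dimension = 2^(n-1)
n = 3 + 4 = 7
2^(7 - 1) = 2^6 = 64
Verification: sum of C(7,k) for even k = 1 + 21 + 35 + 7 = 64
Result = 64


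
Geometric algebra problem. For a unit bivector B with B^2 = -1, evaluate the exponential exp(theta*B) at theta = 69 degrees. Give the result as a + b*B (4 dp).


For a unit bivector B with B^2 = -1, the exponential series gives
e^(theta*B) = cos(theta) + sin(theta)*B (the GA analogue of Euler's formula).
theta = 69 degrees = 1.204277 rad
cos(69 deg) = 0.3584
sin(69 deg) = 0.9336
exp(theta*B) = 0.3584 + 0.9336*B


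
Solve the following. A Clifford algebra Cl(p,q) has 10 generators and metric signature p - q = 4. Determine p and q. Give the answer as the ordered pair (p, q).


We need p + q = 10 and p - q = 4.
Adding: 2p = 10 + 4 = 14, so p = 7.
Then q = 10 - 7 = 3.
(p, q) = (7, 3)


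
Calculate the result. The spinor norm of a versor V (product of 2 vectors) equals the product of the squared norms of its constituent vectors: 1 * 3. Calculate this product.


Spinor norm N(V) = |v1|^2 * |v2|^2 * ... * |v2|^2
= 1 * 3
Running product: 1, 3
N(V) = 3


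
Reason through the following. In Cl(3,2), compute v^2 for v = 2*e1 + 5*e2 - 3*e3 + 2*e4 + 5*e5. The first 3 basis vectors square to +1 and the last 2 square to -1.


v^2 = sum of c_i^2 * e_i^2
Positive signature terms (e_i^2 = +1): 2^2 + 5^2 + (-3)^2 = 38
Negative signature terms (e_j^2 = -1): 2^2 + 5^2 = 29
v^2 = 38 - 29 = 9


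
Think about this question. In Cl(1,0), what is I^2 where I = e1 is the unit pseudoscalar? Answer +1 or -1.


The pseudoscalar I = e1...e_n (product of all n generators) of Cl(p,q) satisfies I^2 = (-1)^(q + n(n-1)/2).
p = 1, q = 0, n = p + q = 1
n(n-1)/2 = 1 * 0 / 2 = 0
Exponent = q + n(n-1)/2 = 0 + 0 = 0
I^2 = (-1)^0 = +1


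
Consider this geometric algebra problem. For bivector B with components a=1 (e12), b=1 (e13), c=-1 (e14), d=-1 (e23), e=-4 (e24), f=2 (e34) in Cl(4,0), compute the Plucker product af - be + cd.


Plucker relation: af - be + cd
a*f = 1*2 = 2
b*e = 1*(-4) = -4
c*d = (-1)*(-1) = 1
af - be + cd = 2 - (-4) + 1
= 7


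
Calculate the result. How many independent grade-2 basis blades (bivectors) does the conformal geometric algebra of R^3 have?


The conformal model of R^3 uses Cl(4,1) with m = 3 + 2 = 5 generators.
Number of grade-2 blades = C(m, 2) = C(5, 2)
= 5*4/2 = 10


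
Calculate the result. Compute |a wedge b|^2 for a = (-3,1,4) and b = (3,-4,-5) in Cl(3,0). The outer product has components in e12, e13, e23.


a wedge b = (a1*b2 - a2*b1)*e12 + (a1*b3 - a3*b1)*e13 + (a2*b3 - a3*b2)*e23
e12 coeff: (-3)*(-4) - 1*3 = 12 - 3 = 9
e13 coeff: (-3)*(-5) - 4*3 = 15 - 12 = 3
e23 coeff: 1*(-5) - 4*(-4) = -5 - (-16) = 11
|a wedge b|^2 = 9^2 + 3^2 + 11^2
= 81 + 9 + 121
= 211


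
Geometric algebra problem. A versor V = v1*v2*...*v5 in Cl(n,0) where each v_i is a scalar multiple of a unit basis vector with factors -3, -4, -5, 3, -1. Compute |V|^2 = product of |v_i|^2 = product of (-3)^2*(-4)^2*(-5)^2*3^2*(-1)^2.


Each vector v_i has |v_i|^2 = s_i^2
Squared scales: (-3)^2 = 9, (-4)^2 = 16, (-5)^2 = 25, 3^2 = 9, (-1)^2 = 1
|V|^2 = 9 * 16 * 25 * 9 * 1
= 32400


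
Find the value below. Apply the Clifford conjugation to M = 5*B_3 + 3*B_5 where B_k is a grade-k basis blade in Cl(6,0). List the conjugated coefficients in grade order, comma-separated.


Clifford conjugate sign for grade k: (-1)^(k(k+1)/2)
Grade 3: (-1)^(3*4/2) = (-1)^6 = 1, coeff 5 -> 5
Grade 5: (-1)^(5*6/2) = (-1)^15 = -1, coeff 3 -> -3
Conjugated coefficients: 5, -3


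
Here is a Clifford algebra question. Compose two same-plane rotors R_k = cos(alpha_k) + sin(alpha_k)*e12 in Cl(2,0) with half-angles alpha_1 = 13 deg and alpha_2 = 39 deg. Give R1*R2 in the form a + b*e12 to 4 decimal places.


Same-plane rotors commute and their half-angles add:
R1*R2 = cos(a1 + a2) + sin(a1 + a2)*e12.
a1 + a2 = 13 + 39 = 52 deg
cos(52 deg) = 0.6157
sin(52 deg) = 0.7880
R1*R2 = 0.6157 + 0.7880*e12


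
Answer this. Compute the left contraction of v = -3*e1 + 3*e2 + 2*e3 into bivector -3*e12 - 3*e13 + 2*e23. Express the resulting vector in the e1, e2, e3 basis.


Left contraction v _| B = <vB>_1 (grade-1 part of the geometric product vB).
Using e1_|e12 = e2, e2_|e12 = -e1, e1_|e13 = e3, e3_|e13 = -e1, e2_|e23 = e3, e3_|e23 = -e2:
e1 coeff: -v2*b12 - v3*b13 = -(3)*(-3) - (2)*(-3) = 15
e2 coeff: v1*b12 - v3*b23 = (-3)*(-3) - (2)*(2) = 5
e3 coeff: v1*b13 + v2*b23 = (-3)*(-3) + (3)*(2) = 15
v _| B = 15*e1 + 5*e2 + 15*e3


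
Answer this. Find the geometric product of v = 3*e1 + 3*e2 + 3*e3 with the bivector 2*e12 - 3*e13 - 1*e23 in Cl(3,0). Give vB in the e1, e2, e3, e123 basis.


vB has grade-1 (vector) and grade-3 (trivector) parts: vB = (v _| B) + (v ^ B).
Vector part <vB>_1:
  e1: -v2*b12 - v3*b13 = -(3)*(2) - (3)*(-3) = 3
  e2: v1*b12 - v3*b23 = (3)*(2) - (3)*(-1) = 9
  e3: v1*b13 + v2*b23 = (3)*(-3) + (3)*(-1) = -12
Trivector part <vB>_3:
  e123: v1*b23 - v2*b13 + v3*b12 = (3)*(-1) - (3)*(-3) + (3)*(2) = 12
vB = 3*e1 + 9*e2 - 12*e3 + 12*e123


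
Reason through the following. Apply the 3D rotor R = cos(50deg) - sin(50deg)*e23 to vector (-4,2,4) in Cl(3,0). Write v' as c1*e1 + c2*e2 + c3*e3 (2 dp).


Rotor R = cos(50deg) - sin(50deg)*e23
Rotation angle theta = 2 * 50 = 100 degrees in the e23 plane (e2 -> e3).
The component perpendicular to the plane (e1) is invariant: v'_1 = v1 = -4.00
cos(100deg) = -0.1736, sin(100deg) = 0.9848
v'_2 = v2*cos(theta) - v3*sin(theta) = 2*(-0.1736) - 4*0.9848 = -4.29
v'_3 = v2*sin(theta) + v3*cos(theta) = 2*0.9848 + 4*(-0.1736) = 1.28
v' = -4.00*e1 - 4.29*e2 + 1.28*e3


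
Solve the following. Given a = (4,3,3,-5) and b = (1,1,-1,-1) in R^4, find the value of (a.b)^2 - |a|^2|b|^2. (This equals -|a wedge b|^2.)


a . b = 4*1 + 3*1 + 3*(-1) + (-5)*(-1)
= 4 + 3 + (-3) + 5 = 9
|a|^2 = 4^2 + 3^2 + 3^2 + (-5)^2 = 59
|b|^2 = 1^2 + 1^2 + (-1)^2 + (-1)^2 = 4
(a.b)^2 = 9^2 = 81
|a|^2 * |b|^2 = 59 * 4 = 236
Result = 81 - 236 = -155


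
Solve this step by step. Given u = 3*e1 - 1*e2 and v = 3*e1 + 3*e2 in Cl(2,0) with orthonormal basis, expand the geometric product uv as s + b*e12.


Expand: (3*e1 - 1*e2)(3*e1 + 3*e2)
= 3*3*e1e1 + 3*3*e1e2 + (-1)*3*e2e1 + (-1)*3*e2e2
Using e1^2 = e2^2 = 1, e2e1 = -e1e2:
Scalar part s = 3*3 + (-1)*3 = 9 + (-3) = 6
Bivector part b = 3*3 - (-1)*3 = 9 - (-3) = 12
uv = 6 + 12*e12


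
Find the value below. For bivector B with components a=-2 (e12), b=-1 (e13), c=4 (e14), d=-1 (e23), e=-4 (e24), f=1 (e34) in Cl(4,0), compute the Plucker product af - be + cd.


Plucker relation: af - be + cd
a*f = (-2)*1 = -2
b*e = (-1)*(-4) = 4
c*d = 4*(-1) = -4
af - be + cd = -2 - 4 + (-4)
= -10


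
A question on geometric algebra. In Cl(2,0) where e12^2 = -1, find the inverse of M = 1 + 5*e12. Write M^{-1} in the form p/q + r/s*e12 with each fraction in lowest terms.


M = 1 + 5*e12, where e12^2 = -1.
Since M commutes with its reverse ~M = a - b*e12, M * ~M = a^2 - b^2*e12^2 = a^2 + b^2.
So M^{-1} = ~M / (a^2 + b^2) = (a - b*e12)/(a^2 + b^2).
a^2 + b^2 = 1 + 25 = 26
Scalar part = 1/26 = 1/26
Bivector coeff = -5/26 = -5/26
M^{-1} = 1/26 - 5/26*e12


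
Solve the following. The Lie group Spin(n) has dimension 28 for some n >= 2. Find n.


dim Spin(n) = dim so(n) = n(n-1)/2.
Solve n(n-1)/2 = 28, i.e. n^2 - n - 56 = 0.
Discriminant = 1 + 8*28 = 225
n = (1 + sqrt(225))/2 = (1 + 15)/2 = 8


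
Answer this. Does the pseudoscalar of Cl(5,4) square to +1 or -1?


The pseudoscalar I = e1...e_n (product of all n generators) of Cl(p,q) satisfies I^2 = (-1)^(q + n(n-1)/2).
p = 5, q = 4, n = p + q = 9
n(n-1)/2 = 9 * 8 / 2 = 36
Exponent = q + n(n-1)/2 = 4 + 36 = 40
I^2 = (-1)^40 = +1


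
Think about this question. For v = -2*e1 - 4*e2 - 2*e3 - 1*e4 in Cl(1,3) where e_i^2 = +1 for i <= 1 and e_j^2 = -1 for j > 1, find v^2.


v^2 = sum of c_i^2 * e_i^2
Positive signature terms (e_i^2 = +1): (-2)^2 = 4
Negative signature terms (e_j^2 = -1): (-4)^2 + (-2)^2 + (-1)^2 = 21
v^2 = 4 - 21 = -17


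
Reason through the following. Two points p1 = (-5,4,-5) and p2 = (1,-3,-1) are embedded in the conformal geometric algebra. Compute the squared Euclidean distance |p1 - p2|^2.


p1 - p2 = (-6, 7, -4)
|p1 - p2|^2 = (-6)^2 + 7^2 + (-4)^2
= 36 + 49 + 16
= 101


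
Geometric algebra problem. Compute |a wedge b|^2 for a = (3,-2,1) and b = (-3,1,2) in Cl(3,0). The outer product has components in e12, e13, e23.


a wedge b = (a1*b2 - a2*b1)*e12 + (a1*b3 - a3*b1)*e13 + (a2*b3 - a3*b2)*e23
e12 coeff: 3*1 - (-2)*(-3) = 3 - 6 = -3
e13 coeff: 3*2 - 1*(-3) = 6 - (-3) = 9
e23 coeff: (-2)*2 - 1*1 = -4 - 1 = -5
|a wedge b|^2 = (-3)^2 + 9^2 + (-5)^2
= 9 + 81 + 25
= 115


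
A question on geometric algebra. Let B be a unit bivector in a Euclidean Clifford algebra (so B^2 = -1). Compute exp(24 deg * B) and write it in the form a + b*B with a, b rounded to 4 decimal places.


For a unit bivector B with B^2 = -1, the exponential series gives
e^(theta*B) = cos(theta) + sin(theta)*B (the GA analogue of Euler's formula).
theta = 24 degrees = 0.418879 rad
cos(24 deg) = 0.9135
sin(24 deg) = 0.4067
exp(theta*B) = 0.9135 + 0.4067*B


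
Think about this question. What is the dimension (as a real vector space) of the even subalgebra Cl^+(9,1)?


Even subalgebra dimension = 2^(n-1)
n = 9 + 1 = 10
2^(10 - 1) = 2^9 = 512
Verification: sum of C(10,k) for even k = 1 + 45 + 210 + 210 + 45 + 1 = 512
Result = 512


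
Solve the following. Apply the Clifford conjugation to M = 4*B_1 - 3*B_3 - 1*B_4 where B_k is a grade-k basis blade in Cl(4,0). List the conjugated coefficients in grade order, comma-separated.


Clifford conjugate sign for grade k: (-1)^(k(k+1)/2)
Grade 1: (-1)^(1*2/2) = (-1)^1 = -1, coeff 4 -> -4
Grade 3: (-1)^(3*4/2) = (-1)^6 = 1, coeff -3 -> -3
Grade 4: (-1)^(4*5/2) = (-1)^10 = 1, coeff -1 -> -1
Conjugated coefficients: -4, -3, -1


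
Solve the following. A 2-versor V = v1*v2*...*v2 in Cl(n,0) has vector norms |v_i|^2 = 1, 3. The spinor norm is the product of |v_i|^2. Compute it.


Spinor norm N(V) = |v1|^2 * |v2|^2 * ... * |v2|^2
= 1 * 3
Running product: 1, 3
N(V) = 3


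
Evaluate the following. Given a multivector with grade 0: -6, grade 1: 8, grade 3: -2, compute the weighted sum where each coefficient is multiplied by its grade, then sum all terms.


Grade-weighted sum = sum of grade_k * coefficient_k
0*(-6) = 0
1*8 = 8
3*(-2) = -6
Total = 0 + 8 + (-6) = 2


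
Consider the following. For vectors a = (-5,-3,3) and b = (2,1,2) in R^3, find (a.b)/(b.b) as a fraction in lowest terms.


Projection coefficient = (a . b) / (b . b)
a . b = (-5)*2 + (-3)*1 + 3*2
= -10 + (-3) + 6 = -7
b . b = 2^2 + 1^2 + 2^2
= 4 + 1 + 4 = 9
Coefficient = -7/9
In lowest terms: -7/9


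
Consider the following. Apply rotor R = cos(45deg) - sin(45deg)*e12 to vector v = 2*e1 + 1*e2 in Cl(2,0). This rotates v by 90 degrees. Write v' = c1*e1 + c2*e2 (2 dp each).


Rotor R = cos(45deg) - sin(45deg)*e12
Rotation angle theta = 2 * 45 = 90 degrees
v' = R*v*~R rotates v by theta.
cos(90deg) = 0.0000, sin(90deg) = 1.0000
v'_1 = 2*cos(90deg) - 1*sin(90deg)
= 2*0.0000 - 1*1.0000
= -1.00
v'_2 = 2*sin(90deg) + 1*cos(90deg)
= 2*1.0000 + 1*0.0000
= 2.00
v' = -1.00*e1 + 2.00*e2


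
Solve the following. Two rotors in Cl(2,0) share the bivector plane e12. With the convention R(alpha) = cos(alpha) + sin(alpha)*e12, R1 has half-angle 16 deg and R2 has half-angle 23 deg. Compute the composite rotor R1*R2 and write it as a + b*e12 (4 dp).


Same-plane rotors commute and their half-angles add:
R1*R2 = cos(a1 + a2) + sin(a1 + a2)*e12.
a1 + a2 = 16 + 23 = 39 deg
cos(39 deg) = 0.7771
sin(39 deg) = 0.6293
R1*R2 = 0.7771 + 0.6293*e12


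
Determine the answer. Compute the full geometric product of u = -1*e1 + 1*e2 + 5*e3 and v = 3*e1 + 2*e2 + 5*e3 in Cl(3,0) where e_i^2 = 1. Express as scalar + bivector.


In Cl(3,0): e_i^2 = 1, e_ie_j = -e_je_i for i != j.
Scalar part = u . v = (-1)*3 + 1*2 + 5*5
= -3 + 2 + 25 = 24
e12 coeff = (-1)*2 - 1*3 = -2 - 3 = -5
e13 coeff = (-1)*5 - 5*3 = -5 - 15 = -20
e23 coeff = 1*5 - 5*2 = 5 - 10 = -5
uv = 24 - 5*e12 - 20*e13 - 5*e23


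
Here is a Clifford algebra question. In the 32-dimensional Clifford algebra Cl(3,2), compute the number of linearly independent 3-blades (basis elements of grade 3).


Number of grade-k basis blades in Cl(p,q) with n = p + q is C(n, k).
n = 3 + 2 = 5
C(5, 3) = 5! / (3! * 2!)
= 120 / (6 * 2)
= 10


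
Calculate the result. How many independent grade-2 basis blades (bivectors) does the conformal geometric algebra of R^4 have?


The conformal model of R^4 uses Cl(5,1) with m = 4 + 2 = 6 generators.
Number of grade-2 blades = C(m, 2) = C(6, 2)
= 6*5/2 = 15


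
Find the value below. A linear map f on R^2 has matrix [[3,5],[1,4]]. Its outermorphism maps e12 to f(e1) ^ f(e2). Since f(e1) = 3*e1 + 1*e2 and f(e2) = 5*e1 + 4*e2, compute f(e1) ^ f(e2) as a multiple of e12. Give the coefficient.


The outermorphism of a linear map f sends e1^e2 to f(e1)^f(e2).
f(e1) = 3*e1 + 1*e2
f(e2) = 5*e1 + 4*e2
f(e1) ^ f(e2) = (3*e1 + 1*e2) ^ (5*e1 + 4*e2)
= 3*4*e12 + 1*5*e21
= (12 - 5)*e12
= 7*e12
Coefficient = 7


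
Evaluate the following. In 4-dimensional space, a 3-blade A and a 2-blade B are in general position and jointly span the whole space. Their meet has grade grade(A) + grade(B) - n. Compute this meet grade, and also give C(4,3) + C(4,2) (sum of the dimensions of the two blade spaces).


Meet grade = grade(A) + grade(B) - n
= 3 + 2 - 4 = 1
C(4,3) = 4
C(4,2) = 6
dim_A + dim_B = 4 + 6 = 10


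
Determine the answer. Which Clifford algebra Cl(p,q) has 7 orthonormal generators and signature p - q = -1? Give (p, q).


We need p + q = 7 and p - q = -1.
Adding: 2p = 7 + (-1) = 6, so p = 3.
Then q = 7 - 3 = 4.
(p, q) = (3, 4)


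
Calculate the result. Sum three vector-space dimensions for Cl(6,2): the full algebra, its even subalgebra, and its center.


n = 6 + 2 = 8
Total dim = 2^8 = 256
Even subalgebra dim = 2^7 = 128
n is even, so center dim = 1
Sum = 256 + 128 + 1 = 385


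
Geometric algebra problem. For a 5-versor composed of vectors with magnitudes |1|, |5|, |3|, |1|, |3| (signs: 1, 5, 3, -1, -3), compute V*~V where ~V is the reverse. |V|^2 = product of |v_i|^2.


Each vector v_i has |v_i|^2 = s_i^2
Squared scales: 1^2 = 1, 5^2 = 25, 3^2 = 9, (-1)^2 = 1, (-3)^2 = 9
|V|^2 = 1 * 25 * 9 * 1 * 9
= 2025


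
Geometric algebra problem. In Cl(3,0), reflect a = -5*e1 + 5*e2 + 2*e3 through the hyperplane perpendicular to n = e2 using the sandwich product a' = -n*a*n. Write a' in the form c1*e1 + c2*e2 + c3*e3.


Reflection formula: a' = -n*a*n, with n = e2 (unit vector, n^2 = 1).
For reflection through hyperplane perp to e2:
The component along e2 flips sign, others stay.
a = (-5, 5, 2)
a' = (-5, -5, 2)
a' = -5*e1 - 5*e2 + 2*e3


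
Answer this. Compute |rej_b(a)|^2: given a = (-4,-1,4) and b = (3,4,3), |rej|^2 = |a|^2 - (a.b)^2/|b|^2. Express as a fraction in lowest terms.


|a|^2 = (-4)^2 + (-1)^2 + 4^2 = 33
|b|^2 = 3^2 + 4^2 + 3^2 = 34
a . b = (-4)*3 + (-1)*4 + 4*3 = -4
(a.b)^2 = (-4)^2 = 16
|rej|^2 = 33 - 16/34
= (1122 - 16)/34
= 1106/34
In lowest terms: 553/17


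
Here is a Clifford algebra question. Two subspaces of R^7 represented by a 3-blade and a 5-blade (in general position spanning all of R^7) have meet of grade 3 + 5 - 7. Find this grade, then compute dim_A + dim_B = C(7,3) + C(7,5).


Meet grade = grade(A) + grade(B) - n
= 3 + 5 - 7 = 1
C(7,3) = 35
C(7,5) = 21
dim_A + dim_B = 35 + 21 = 56


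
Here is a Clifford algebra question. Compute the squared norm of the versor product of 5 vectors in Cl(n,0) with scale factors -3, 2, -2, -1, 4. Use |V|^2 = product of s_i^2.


Each vector v_i has |v_i|^2 = s_i^2
Squared scales: (-3)^2 = 9, 2^2 = 4, (-2)^2 = 4, (-1)^2 = 1, 4^2 = 16
|V|^2 = 9 * 4 * 4 * 1 * 16
= 2304


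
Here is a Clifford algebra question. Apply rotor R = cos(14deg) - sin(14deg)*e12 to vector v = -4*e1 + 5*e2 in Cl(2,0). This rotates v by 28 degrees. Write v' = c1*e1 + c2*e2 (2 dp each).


Rotor R = cos(14deg) - sin(14deg)*e12
Rotation angle theta = 2 * 14 = 28 degrees
v' = R*v*~R rotates v by theta.
cos(28deg) = 0.8829, sin(28deg) = 0.4695
v'_1 = -4*cos(28deg) - 5*sin(28deg)
= -4*0.8829 - 5*0.4695
= -5.88
v'_2 = -4*sin(28deg) + 5*cos(28deg)
= -4*0.4695 + 5*0.8829
= 2.54
v' = -5.88*e1 + 2.54*e2
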